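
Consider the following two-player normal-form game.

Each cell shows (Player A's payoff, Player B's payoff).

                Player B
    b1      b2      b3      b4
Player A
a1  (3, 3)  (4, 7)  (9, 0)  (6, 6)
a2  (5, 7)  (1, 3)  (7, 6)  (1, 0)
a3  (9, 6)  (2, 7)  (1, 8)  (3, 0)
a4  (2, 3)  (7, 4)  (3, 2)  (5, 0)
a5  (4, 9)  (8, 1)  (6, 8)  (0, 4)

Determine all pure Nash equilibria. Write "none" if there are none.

For each strategy profile, look for a profitable unilateral deviation.
(a1, b1): Player A can switch to a2 (3 → 5). Not NE.
(a1, b2): Player A can switch to a4 (4 → 7). Not NE.
(a1, b3): Player B can switch to b1 (0 → 3). Not NE.
(a1, b4): Player B can switch to b2 (6 → 7). Not NE.
(a2, b1): Player A can switch to a3 (5 → 9). Not NE.
(a2, b2): Player A can switch to a1 (1 → 4). Not NE.
(a2, b3): Player A can switch to a1 (7 → 9). Not NE.
(a2, b4): Player A can switch to a1 (1 → 6). Not NE.
(a3, b1): Player B can switch to b2 (6 → 7). Not NE.
(a3, b2): Player A can switch to a1 (2 → 4). Not NE.
(The remaining 10 profiles each have a profitable deviation by the same check.)

No pure-strategy Nash equilibrium.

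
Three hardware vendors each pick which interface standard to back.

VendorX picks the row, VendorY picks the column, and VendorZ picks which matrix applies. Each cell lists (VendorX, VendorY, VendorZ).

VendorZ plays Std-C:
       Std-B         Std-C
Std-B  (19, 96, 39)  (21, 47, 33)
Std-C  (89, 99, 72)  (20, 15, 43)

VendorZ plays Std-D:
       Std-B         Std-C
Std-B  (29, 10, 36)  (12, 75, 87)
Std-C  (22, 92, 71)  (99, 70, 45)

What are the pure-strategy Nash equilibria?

Pure NE: (Std-C, Std-B, Std-C)

(Std-B, Std-B, Std-C): VendorX can switch to Std-C (19 → 89). Not NE.
(Std-B, Std-B, Std-D): VendorY can switch to Std-C (10 → 75). Not NE.
(Std-B, Std-C, Std-C): VendorY can switch to Std-B (47 → 96). Not NE.
(Std-B, Std-C, Std-D): VendorX can switch to Std-C (12 → 99). Not NE.
(Std-C, Std-B, Std-C): VendorX gets 89, best alternative 19; VendorY gets 99, best alternative 15; VendorZ gets 72, best alternative 71. No profitable deviation — NE.
(Std-C, Std-B, Std-D): VendorX can switch to Std-B (22 → 29). Not NE.
(Std-C, Std-C, Std-C): VendorX can switch to Std-B (20 → 21). Not NE.
(Std-C, Std-C, Std-D): VendorY can switch to Std-B (70 → 92). Not NE.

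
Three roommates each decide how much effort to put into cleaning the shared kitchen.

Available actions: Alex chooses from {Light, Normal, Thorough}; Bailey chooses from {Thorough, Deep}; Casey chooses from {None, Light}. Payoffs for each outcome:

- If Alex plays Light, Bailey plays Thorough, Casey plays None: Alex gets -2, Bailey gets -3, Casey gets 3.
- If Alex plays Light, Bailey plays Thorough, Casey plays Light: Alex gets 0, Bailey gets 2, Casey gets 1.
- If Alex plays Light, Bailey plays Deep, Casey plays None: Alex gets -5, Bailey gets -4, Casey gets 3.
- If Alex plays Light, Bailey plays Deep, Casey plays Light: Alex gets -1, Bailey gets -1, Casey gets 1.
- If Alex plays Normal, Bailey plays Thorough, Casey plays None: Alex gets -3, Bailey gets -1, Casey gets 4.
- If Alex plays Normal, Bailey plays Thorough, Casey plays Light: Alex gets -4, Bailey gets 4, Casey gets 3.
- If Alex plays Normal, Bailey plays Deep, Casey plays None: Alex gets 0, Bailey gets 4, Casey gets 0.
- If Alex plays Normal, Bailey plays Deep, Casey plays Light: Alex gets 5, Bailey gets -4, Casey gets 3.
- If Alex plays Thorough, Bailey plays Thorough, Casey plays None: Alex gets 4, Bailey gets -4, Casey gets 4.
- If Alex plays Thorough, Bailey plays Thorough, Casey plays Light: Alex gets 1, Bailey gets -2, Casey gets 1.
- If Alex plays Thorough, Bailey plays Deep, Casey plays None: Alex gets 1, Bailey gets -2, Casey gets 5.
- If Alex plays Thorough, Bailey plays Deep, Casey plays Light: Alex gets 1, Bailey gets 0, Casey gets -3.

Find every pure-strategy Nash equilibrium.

The unique pure-strategy Nash equilibrium is (Thorough, Deep, None).

Alex against (Thorough, None): payoffs -2, -3, 4 → best response Thorough.
Alex against (Thorough, Light): payoffs 0, -4, 1 → best response Thorough.
Alex against (Deep, None): payoffs -5, 0, 1 → best response Thorough.
Alex against (Deep, Light): payoffs -1, 5, 1 → best response Normal.
Bailey against (Light, None): payoffs -3, -4 → best response Thorough.
Bailey against (Light, Light): payoffs 2, -1 → best response Thorough.
Bailey against (Normal, None): payoffs -1, 4 → best response Deep.
Bailey against (Normal, Light): payoffs 4, -4 → best response Thorough.
Bailey against (Thorough, None): payoffs -4, -2 → best response Deep.
Bailey against (Thorough, Light): payoffs -2, 0 → best response Deep.
Casey against (Light, Thorough): payoffs 3, 1 → best response None.
Casey against (Light, Deep): payoffs 3, 1 → best response None.
Casey against (Normal, Thorough): payoffs 4, 3 → best response None.
Casey against (Normal, Deep): payoffs 0, 3 → best response Light.
Casey against (Thorough, Thorough): payoffs 4, 1 → best response None.
Casey against (Thorough, Deep): payoffs 5, -3 → best response None.
Mutual best responses: (Thorough, Deep, None).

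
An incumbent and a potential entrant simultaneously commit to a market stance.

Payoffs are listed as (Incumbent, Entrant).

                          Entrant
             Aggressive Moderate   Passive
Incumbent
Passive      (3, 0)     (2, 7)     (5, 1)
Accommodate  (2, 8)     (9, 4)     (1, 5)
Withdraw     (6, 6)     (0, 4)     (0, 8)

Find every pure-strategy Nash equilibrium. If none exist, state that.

none

(Passive, Aggressive): Incumbent can switch to Withdraw (3 → 6). Not NE.
(Passive, Moderate): Incumbent can switch to Accommodate (2 → 9). Not NE.
(Passive, Passive): Entrant can switch to Moderate (1 → 7). Not NE.
(Accommodate, Aggressive): Incumbent can switch to Passive (2 → 3). Not NE.
(Accommodate, Moderate): Entrant can switch to Aggressive (4 → 8). Not NE.
(Accommodate, Passive): Incumbent can switch to Passive (1 → 5). Not NE.
(Withdraw, Aggressive): Entrant can switch to Passive (6 → 8). Not NE.
(Withdraw, Moderate): Incumbent can switch to Passive (0 → 2). Not NE.
(Withdraw, Passive): Incumbent can switch to Passive (0 → 5). Not NE.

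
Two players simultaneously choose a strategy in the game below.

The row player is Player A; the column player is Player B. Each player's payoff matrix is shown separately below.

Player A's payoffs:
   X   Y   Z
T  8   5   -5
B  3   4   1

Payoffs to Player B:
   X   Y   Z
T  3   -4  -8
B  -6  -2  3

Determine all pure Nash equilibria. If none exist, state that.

(T, X): Player A gets 8, best alternative 3; Player B gets 3, best alternative -4. No profitable deviation — NE.
(T, Y): Player B can switch to X (-4 → 3). Not NE.
(T, Z): Player A can switch to B (-5 → 1). Not NE.
(B, X): Player A can switch to T (3 → 8). Not NE.
(B, Y): Player A can switch to T (4 → 5). Not NE.
(B, Z): Player A gets 1, best alternative -5; Player B gets 3, best alternative -2. No profitable deviation — NE.

The pure Nash equilibria are (T, X) and (B, Z).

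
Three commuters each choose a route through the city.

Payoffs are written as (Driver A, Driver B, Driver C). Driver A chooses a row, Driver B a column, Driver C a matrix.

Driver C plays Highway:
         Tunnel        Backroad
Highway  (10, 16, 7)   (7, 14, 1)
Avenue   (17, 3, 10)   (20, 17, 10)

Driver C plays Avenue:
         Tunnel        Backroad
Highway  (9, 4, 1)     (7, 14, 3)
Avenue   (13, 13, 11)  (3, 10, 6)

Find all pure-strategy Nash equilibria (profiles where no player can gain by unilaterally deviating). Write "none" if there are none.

(Highway, Tunnel, Highway): Driver A can switch to Avenue (10 → 17). Not NE.
(Highway, Tunnel, Avenue): Driver A can switch to Avenue (9 → 13). Not NE.
(Highway, Backroad, Highway): Driver A can switch to Avenue (7 → 20). Not NE.
(Highway, Backroad, Avenue): Driver A gets 7, best alternative 3; Driver B gets 14, best alternative 4; Driver C gets 3, best alternative 1. No profitable deviation — NE.
(Avenue, Tunnel, Highway): Driver B can switch to Backroad (3 → 17). Not NE.
(Avenue, Tunnel, Avenue): Driver A gets 13, best alternative 9; Driver B gets 13, best alternative 10; Driver C gets 11, best alternative 10. No profitable deviation — NE.
(Avenue, Backroad, Highway): Driver A gets 20, best alternative 7; Driver B gets 17, best alternative 3; Driver C gets 10, best alternative 6. No profitable deviation — NE.
(Avenue, Backroad, Avenue): Driver A can switch to Highway (3 → 7). Not NE.

(Highway, Backroad, Avenue) and (Avenue, Tunnel, Avenue) and (Avenue, Backroad, Highway)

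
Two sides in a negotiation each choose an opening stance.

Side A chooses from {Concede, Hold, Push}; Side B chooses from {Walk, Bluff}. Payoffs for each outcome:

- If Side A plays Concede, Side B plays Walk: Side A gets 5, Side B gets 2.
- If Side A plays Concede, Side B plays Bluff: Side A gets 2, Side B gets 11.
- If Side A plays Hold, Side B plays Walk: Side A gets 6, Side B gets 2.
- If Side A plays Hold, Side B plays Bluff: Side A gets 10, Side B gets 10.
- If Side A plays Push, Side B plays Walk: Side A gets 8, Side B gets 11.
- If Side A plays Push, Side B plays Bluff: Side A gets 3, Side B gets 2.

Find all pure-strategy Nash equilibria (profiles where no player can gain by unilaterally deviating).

The pure Nash equilibria are (Hold, Bluff), (Push, Walk).

Side A against Walk: payoffs 5, 6, 8 → best response Push.
Side A against Bluff: payoffs 2, 10, 3 → best response Hold.
Side B against Concede: payoffs 2, 11 → best response Bluff.
Side B against Hold: payoffs 2, 10 → best response Bluff.
Side B against Push: payoffs 11, 2 → best response Walk.
Mutual best responses: (Hold, Bluff); (Push, Walk).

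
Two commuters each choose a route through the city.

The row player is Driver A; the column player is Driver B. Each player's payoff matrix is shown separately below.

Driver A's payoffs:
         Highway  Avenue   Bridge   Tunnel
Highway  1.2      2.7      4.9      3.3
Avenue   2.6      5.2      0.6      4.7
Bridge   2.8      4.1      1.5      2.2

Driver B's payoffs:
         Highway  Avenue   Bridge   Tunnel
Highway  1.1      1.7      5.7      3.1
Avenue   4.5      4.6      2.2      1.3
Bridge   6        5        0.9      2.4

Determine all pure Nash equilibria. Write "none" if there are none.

The pure Nash equilibria are (Highway, Bridge); (Avenue, Avenue); (Bridge, Highway).

Mark each player's best response to every combination of opponents' strategies; a profile where every player is best-responding is a pure Nash equilibrium.
Driver A against Highway: payoffs 1.2, 2.6, 2.8 → best response Bridge.
Driver A against Avenue: payoffs 2.7, 5.2, 4.1 → best response Avenue.
Driver A against Bridge: payoffs 4.9, 0.6, 1.5 → best response Highway.
Driver A against Tunnel: payoffs 3.3, 4.7, 2.2 → best response Avenue.
Driver B against Highway: payoffs 1.1, 1.7, 5.7, 3.1 → best response Bridge.
Driver B against Avenue: payoffs 4.5, 4.6, 2.2, 1.3 → best response Avenue.
Driver B against Bridge: payoffs 6, 5, 0.9, 2.4 → best response Highway.
Mutual best responses: (Highway, Bridge); (Avenue, Avenue); (Bridge, Highway).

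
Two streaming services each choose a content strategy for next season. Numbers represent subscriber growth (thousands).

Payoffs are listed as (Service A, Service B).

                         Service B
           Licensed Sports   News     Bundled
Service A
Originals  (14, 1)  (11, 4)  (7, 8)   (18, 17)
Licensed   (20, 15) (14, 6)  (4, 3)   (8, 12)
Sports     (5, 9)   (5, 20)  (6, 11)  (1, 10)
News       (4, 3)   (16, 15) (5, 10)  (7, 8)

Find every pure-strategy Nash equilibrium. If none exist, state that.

(Originals, Bundled) and (Licensed, Licensed) and (News, Sports)

For each strategy profile, look for a profitable unilateral deviation.
(Originals, Licensed): Service A can switch to Licensed (14 → 20). Not NE.
(Originals, Sports): Service A can switch to Licensed (11 → 14). Not NE.
(Originals, News): Service B can switch to Bundled (8 → 17). Not NE.
(Originals, Bundled): Service A gets 18, best alternative 8; Service B gets 17, best alternative 8. No profitable deviation — NE.
(Licensed, Licensed): Service A gets 20, best alternative 14; Service B gets 15, best alternative 12. No profitable deviation — NE.
(Licensed, Sports): Service A can switch to News (14 → 16). Not NE.
(Licensed, News): Service A can switch to Originals (4 → 7). Not NE.
(Licensed, Bundled): Service A can switch to Originals (8 → 18). Not NE.
(Sports, Licensed): Service A can switch to Originals (5 → 14). Not NE.
(Sports, Sports): Service A can switch to Originals (5 → 11). Not NE.
(Sports, News): Service A can switch to Originals (6 → 7). Not NE.
(Sports, Bundled): Service A can switch to Originals (1 → 18). Not NE.
(News, Sports): Service A gets 16, best alternative 14; Service B gets 15, best alternative 10. No profitable deviation — NE.
(The remaining 3 profiles each have a profitable deviation by the same check.)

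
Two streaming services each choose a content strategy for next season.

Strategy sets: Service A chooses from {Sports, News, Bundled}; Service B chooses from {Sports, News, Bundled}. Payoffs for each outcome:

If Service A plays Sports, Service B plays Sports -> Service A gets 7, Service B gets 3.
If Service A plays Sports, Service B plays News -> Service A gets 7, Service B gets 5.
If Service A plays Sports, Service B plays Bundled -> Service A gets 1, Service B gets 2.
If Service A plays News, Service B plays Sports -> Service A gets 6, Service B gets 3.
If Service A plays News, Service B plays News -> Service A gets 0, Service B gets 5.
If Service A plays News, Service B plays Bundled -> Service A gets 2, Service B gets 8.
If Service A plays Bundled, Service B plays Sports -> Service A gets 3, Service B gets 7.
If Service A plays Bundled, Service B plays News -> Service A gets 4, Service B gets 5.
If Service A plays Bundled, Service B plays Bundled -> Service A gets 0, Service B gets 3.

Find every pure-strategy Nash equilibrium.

The pure Nash equilibria are (Sports, News); (News, Bundled).

For each strategy profile, look for a profitable unilateral deviation.
(Sports, Sports): Service B can switch to News (3 → 5). Not NE.
(Sports, News): Service A gets 7, best alternative 4; Service B gets 5, best alternative 3. No profitable deviation — NE.
(Sports, Bundled): Service A can switch to News (1 → 2). Not NE.
(News, Sports): Service A can switch to Sports (6 → 7). Not NE.
(News, News): Service A can switch to Sports (0 → 7). Not NE.
(News, Bundled): Service A gets 2, best alternative 1; Service B gets 8, best alternative 5. No profitable deviation — NE.
(Bundled, Sports): Service A can switch to Sports (3 → 7). Not NE.
(Bundled, News): Service A can switch to Sports (4 → 7). Not NE.
(Bundled, Bundled): Service A can switch to Sports (0 → 1). Not NE.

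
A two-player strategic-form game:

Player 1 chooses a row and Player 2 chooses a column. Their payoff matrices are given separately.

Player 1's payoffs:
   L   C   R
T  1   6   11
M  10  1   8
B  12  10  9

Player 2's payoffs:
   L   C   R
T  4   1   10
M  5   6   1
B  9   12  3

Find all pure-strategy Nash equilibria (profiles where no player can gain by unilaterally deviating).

Mark each player's best response to every combination of opponents' strategies; a profile where every player is best-responding is a pure Nash equilibrium.
Player 1 against L: payoffs 1, 10, 12 → best response B.
Player 1 against C: payoffs 6, 1, 10 → best response B.
Player 1 against R: payoffs 11, 8, 9 → best response T.
Player 2 against T: payoffs 4, 1, 10 → best response R.
Player 2 against M: payoffs 5, 6, 1 → best response C.
Player 2 against B: payoffs 9, 12, 3 → best response C.
Mutual best responses: (T, R); (B, C).

(T, R); (B, C)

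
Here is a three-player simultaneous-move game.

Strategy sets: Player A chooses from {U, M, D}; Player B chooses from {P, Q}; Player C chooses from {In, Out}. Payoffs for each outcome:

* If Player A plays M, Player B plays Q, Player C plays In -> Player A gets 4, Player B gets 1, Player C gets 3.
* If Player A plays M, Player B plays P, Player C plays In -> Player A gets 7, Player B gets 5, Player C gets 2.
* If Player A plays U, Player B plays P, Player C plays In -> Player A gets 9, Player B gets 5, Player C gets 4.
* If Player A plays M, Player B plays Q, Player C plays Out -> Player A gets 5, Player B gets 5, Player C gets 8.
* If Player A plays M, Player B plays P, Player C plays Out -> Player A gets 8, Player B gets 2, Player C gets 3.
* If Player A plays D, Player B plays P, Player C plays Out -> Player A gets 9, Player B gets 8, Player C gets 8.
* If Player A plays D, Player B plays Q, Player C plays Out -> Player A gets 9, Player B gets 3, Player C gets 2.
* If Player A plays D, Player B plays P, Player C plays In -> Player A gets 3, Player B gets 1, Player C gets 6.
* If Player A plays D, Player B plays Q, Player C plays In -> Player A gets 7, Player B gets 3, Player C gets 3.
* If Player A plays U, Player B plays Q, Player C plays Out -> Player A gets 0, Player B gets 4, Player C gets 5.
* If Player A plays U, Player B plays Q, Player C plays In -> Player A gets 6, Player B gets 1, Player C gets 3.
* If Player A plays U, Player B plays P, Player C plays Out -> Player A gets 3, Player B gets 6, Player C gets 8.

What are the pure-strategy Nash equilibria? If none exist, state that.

(D, P, Out) and (D, Q, In)

(U, P, In): Player C can switch to Out (4 → 8). Not NE.
(U, P, Out): Player A can switch to M (3 → 8). Not NE.
(U, Q, In): Player A can switch to D (6 → 7). Not NE.
(U, Q, Out): Player A can switch to M (0 → 5). Not NE.
(M, P, In): Player A can switch to U (7 → 9). Not NE.
(M, P, Out): Player A can switch to D (8 → 9). Not NE.
(M, Q, In): Player A can switch to U (4 → 6). Not NE.
(M, Q, Out): Player A can switch to D (5 → 9). Not NE.
(D, P, In): Player A can switch to U (3 → 9). Not NE.
(D, P, Out): Player A gets 9, best alternative 8; Player B gets 8, best alternative 3; Player C gets 8, best alternative 6. No profitable deviation — NE.
(D, Q, In): Player A gets 7, best alternative 6; Player B gets 3, best alternative 1; Player C gets 3, best alternative 2. No profitable deviation — NE.
(D, Q, Out): Player B can switch to P (3 → 8). Not NE.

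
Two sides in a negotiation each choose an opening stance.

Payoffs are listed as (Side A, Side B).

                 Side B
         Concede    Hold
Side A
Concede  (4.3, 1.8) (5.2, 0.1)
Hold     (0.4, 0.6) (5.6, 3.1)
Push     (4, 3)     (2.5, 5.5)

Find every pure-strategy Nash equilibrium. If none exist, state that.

The pure Nash equilibria are (Concede, Concede); (Hold, Hold).

Mark each player's best response to every combination of opponents' strategies; a profile where every player is best-responding is a pure Nash equilibrium.
Side A against Concede: payoffs 4.3, 0.4, 4 → best response Concede.
Side A against Hold: payoffs 5.2, 5.6, 2.5 → best response Hold.
Side B against Concede: payoffs 1.8, 0.1 → best response Concede.
Side B against Hold: payoffs 0.6, 3.1 → best response Hold.
Side B against Push: payoffs 3, 5.5 → best response Hold.
Mutual best responses: (Concede, Concede); (Hold, Hold).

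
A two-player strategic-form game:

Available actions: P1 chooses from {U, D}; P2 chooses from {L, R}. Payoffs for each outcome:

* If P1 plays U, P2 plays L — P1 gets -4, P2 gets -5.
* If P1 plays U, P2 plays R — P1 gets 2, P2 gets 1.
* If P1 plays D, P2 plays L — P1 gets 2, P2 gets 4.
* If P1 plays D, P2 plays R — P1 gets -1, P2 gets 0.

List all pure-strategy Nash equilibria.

Check each profile: it is a Nash equilibrium iff no player can strictly gain by switching unilaterally.
(U, L): P1 can switch to D (-4 → 2). Not NE.
(U, R): P1 gets 2, best alternative -1; P2 gets 1, best alternative -5. No profitable deviation — NE.
(D, L): P1 gets 2, best alternative -4; P2 gets 4, best alternative 0. No profitable deviation — NE.
(D, R): P1 can switch to U (-1 → 2). Not NE.

The pure Nash equilibria are (U, R), (D, L).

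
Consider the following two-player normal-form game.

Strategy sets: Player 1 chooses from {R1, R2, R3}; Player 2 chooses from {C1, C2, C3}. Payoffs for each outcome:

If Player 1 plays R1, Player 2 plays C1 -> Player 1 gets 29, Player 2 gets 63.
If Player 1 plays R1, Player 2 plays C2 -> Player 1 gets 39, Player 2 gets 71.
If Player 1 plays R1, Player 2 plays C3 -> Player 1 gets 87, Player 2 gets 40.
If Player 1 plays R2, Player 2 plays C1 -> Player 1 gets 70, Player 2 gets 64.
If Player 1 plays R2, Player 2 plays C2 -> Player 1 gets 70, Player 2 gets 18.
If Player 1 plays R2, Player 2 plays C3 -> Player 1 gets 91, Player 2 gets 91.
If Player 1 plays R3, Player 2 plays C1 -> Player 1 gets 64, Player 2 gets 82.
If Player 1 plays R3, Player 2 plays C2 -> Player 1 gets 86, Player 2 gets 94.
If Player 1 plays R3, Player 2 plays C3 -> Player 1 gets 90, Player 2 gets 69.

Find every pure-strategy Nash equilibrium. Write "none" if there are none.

Pure-strategy Nash equilibria: (R2, C3) and (R3, C2)

For each strategy profile, look for a profitable unilateral deviation.
(R1, C1): Player 1 can switch to R2 (29 → 70). Not NE.
(R1, C2): Player 1 can switch to R2 (39 → 70). Not NE.
(R1, C3): Player 1 can switch to R2 (87 → 91). Not NE.
(R2, C1): Player 2 can switch to C3 (64 → 91). Not NE.
(R2, C2): Player 1 can switch to R3 (70 → 86). Not NE.
(R2, C3): Player 1 gets 91, best alternative 90; Player 2 gets 91, best alternative 64. No profitable deviation — NE.
(R3, C1): Player 1 can switch to R2 (64 → 70). Not NE.
(R3, C2): Player 1 gets 86, best alternative 70; Player 2 gets 94, best alternative 82. No profitable deviation — NE.
(R3, C3): Player 1 can switch to R2 (90 → 91). Not NE.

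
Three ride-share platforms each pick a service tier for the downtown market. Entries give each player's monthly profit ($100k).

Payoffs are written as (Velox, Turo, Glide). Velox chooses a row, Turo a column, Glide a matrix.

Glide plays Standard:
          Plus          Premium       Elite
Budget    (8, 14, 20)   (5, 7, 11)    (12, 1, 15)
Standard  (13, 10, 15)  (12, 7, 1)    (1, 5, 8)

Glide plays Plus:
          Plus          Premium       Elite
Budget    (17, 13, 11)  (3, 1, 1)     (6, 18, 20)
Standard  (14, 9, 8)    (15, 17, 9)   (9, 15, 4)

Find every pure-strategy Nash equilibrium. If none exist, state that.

(Budget, Plus, Standard): Velox can switch to Standard (8 → 13). Not NE.
(Budget, Plus, Plus): Turo can switch to Elite (13 → 18). Not NE.
(Budget, Premium, Standard): Velox can switch to Standard (5 → 12). Not NE.
(Budget, Premium, Plus): Velox can switch to Standard (3 → 15). Not NE.
(Budget, Elite, Standard): Turo can switch to Plus (1 → 14). Not NE.
(Budget, Elite, Plus): Velox can switch to Standard (6 → 9). Not NE.
(Standard, Plus, Standard): Velox gets 13, best alternative 8; Turo gets 10, best alternative 7; Glide gets 15, best alternative 8. No profitable deviation — NE.
(Standard, Plus, Plus): Velox can switch to Budget (14 → 17). Not NE.
(Standard, Premium, Standard): Turo can switch to Plus (7 → 10). Not NE.
(Standard, Premium, Plus): Velox gets 15, best alternative 3; Turo gets 17, best alternative 15; Glide gets 9, best alternative 1. No profitable deviation — NE.
(The remaining 2 profiles each have a profitable deviation by the same check.)

The pure Nash equilibria are (Standard, Plus, Standard); (Standard, Premium, Plus).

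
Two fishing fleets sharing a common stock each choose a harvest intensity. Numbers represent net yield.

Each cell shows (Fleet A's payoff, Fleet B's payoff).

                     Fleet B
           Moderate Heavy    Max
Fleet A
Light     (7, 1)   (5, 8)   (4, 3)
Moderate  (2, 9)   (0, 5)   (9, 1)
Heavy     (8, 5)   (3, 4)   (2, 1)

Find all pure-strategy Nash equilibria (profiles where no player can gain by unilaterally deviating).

(Light, Heavy), (Heavy, Moderate)

(Light, Moderate): Fleet A can switch to Heavy (7 → 8). Not NE.
(Light, Heavy): Fleet A gets 5, best alternative 3; Fleet B gets 8, best alternative 3. No profitable deviation — NE.
(Light, Max): Fleet A can switch to Moderate (4 → 9). Not NE.
(Moderate, Moderate): Fleet A can switch to Light (2 → 7). Not NE.
(Moderate, Heavy): Fleet A can switch to Light (0 → 5). Not NE.
(Moderate, Max): Fleet B can switch to Moderate (1 → 9). Not NE.
(Heavy, Moderate): Fleet A gets 8, best alternative 7; Fleet B gets 5, best alternative 4. No profitable deviation — NE.
(Heavy, Heavy): Fleet A can switch to Light (3 → 5). Not NE.
(The remaining 1 profile has a profitable deviation by the same check.)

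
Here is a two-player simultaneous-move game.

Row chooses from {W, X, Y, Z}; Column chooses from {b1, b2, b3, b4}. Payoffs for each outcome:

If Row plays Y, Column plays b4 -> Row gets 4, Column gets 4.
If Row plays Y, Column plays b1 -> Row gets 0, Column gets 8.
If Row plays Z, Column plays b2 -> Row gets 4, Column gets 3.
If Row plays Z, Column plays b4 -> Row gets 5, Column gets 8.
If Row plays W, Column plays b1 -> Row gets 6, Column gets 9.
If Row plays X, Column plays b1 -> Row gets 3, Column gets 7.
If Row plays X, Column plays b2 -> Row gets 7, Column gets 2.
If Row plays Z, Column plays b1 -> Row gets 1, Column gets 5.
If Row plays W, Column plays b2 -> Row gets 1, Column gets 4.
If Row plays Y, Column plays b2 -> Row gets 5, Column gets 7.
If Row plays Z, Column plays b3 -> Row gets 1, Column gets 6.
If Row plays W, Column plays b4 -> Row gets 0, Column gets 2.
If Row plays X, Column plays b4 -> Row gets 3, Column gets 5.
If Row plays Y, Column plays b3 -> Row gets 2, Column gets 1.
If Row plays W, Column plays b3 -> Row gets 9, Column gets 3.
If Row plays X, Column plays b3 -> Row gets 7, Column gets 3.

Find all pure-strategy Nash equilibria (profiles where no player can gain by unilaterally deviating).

(W, b1), (Z, b4)

Row against b1: payoffs 6, 3, 0, 1 → best response W.
Row against b2: payoffs 1, 7, 5, 4 → best response X.
Row against b3: payoffs 9, 7, 2, 1 → best response W.
Row against b4: payoffs 0, 3, 4, 5 → best response Z.
Column against W: payoffs 9, 4, 3, 2 → best response b1.
Column against X: payoffs 7, 2, 3, 5 → best response b1.
Column against Y: payoffs 8, 7, 1, 4 → best response b1.
Column against Z: payoffs 5, 3, 6, 8 → best response b4.
Mutual best responses: (W, b1); (Z, b4).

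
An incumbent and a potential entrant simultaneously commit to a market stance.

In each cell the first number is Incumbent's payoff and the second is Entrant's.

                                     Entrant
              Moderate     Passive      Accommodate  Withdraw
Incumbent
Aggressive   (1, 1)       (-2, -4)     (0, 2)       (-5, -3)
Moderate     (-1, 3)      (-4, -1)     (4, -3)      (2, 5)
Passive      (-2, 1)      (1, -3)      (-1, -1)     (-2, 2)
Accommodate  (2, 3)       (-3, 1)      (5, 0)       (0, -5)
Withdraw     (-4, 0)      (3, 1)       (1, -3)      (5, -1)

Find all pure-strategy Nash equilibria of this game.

(Aggressive, Moderate): Incumbent can switch to Accommodate (1 → 2). Not NE.
(Aggressive, Passive): Incumbent can switch to Passive (-2 → 1). Not NE.
(Aggressive, Accommodate): Incumbent can switch to Moderate (0 → 4). Not NE.
(Aggressive, Withdraw): Incumbent can switch to Moderate (-5 → 2). Not NE.
(Moderate, Moderate): Incumbent can switch to Aggressive (-1 → 1). Not NE.
(Moderate, Passive): Incumbent can switch to Aggressive (-4 → -2). Not NE.
(Moderate, Accommodate): Incumbent can switch to Accommodate (4 → 5). Not NE.
(Moderate, Withdraw): Incumbent can switch to Withdraw (2 → 5). Not NE.
(Accommodate, Moderate): Incumbent gets 2, best alternative 1; Entrant gets 3, best alternative 1. No profitable deviation — NE.
(Withdraw, Passive): Incumbent gets 3, best alternative 1; Entrant gets 1, best alternative 0. No profitable deviation — NE.
(The remaining 10 profiles each have a profitable deviation by the same check.)

Pure-strategy Nash equilibria: (Accommodate, Moderate) and (Withdraw, Passive)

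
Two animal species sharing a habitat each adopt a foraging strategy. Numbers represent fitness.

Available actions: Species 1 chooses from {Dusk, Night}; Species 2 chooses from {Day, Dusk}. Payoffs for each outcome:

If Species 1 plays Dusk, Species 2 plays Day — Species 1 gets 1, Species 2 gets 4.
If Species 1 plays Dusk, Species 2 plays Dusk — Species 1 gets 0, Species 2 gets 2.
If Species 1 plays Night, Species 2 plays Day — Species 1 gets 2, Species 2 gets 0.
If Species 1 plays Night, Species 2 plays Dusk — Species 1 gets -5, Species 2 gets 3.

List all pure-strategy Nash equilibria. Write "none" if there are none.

There is no pure-strategy Nash equilibrium.

Species 1 against Day: payoffs 1, 2 → best response Night.
Species 1 against Dusk: payoffs 0, -5 → best response Dusk.
Species 2 against Dusk: payoffs 4, 2 → best response Day.
Species 2 against Night: payoffs 0, 3 → best response Dusk.
No profile is a mutual best response for all players.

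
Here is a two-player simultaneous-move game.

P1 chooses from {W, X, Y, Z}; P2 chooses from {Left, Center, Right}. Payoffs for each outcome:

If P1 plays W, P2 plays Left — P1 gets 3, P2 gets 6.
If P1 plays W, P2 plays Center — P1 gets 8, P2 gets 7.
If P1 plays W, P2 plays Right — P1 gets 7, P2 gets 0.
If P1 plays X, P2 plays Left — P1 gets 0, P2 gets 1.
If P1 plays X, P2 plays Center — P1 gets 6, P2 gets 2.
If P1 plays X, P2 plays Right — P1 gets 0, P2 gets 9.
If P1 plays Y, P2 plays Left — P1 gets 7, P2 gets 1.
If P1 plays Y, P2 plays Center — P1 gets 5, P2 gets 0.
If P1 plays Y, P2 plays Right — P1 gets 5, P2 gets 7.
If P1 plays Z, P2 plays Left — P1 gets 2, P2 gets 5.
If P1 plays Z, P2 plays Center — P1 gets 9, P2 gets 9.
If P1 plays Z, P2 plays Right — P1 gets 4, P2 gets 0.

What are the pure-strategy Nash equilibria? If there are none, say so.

(W, Left): P1 can switch to Y (3 → 7). Not NE.
(W, Center): P1 can switch to Z (8 → 9). Not NE.
(W, Right): P2 can switch to Left (0 → 6). Not NE.
(X, Left): P1 can switch to W (0 → 3). Not NE.
(X, Center): P1 can switch to W (6 → 8). Not NE.
(X, Right): P1 can switch to W (0 → 7). Not NE.
(Y, Left): P2 can switch to Right (1 → 7). Not NE.
(Y, Center): P1 can switch to W (5 → 8). Not NE.
(Y, Right): P1 can switch to W (5 → 7). Not NE.
(Z, Left): P1 can switch to W (2 → 3). Not NE.
(Z, Center): P1 gets 9, best alternative 8; P2 gets 9, best alternative 5. No profitable deviation — NE.
(The remaining 1 profile has a profitable deviation by the same check.)

Pure NE: (Z, Center)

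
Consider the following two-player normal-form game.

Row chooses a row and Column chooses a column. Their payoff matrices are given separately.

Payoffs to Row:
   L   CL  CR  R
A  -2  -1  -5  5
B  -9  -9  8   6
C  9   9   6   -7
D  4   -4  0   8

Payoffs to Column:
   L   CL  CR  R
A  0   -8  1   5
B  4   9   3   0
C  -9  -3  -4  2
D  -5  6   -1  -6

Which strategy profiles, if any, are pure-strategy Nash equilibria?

Row against L: payoffs -2, -9, 9, 4 → best response C.
Row against CL: payoffs -1, -9, 9, -4 → best response C.
Row against CR: payoffs -5, 8, 6, 0 → best response B.
Row against R: payoffs 5, 6, -7, 8 → best response D.
Column against A: payoffs 0, -8, 1, 5 → best response R.
Column against B: payoffs 4, 9, 3, 0 → best response CL.
Column against C: payoffs -9, -3, -4, 2 → best response R.
Column against D: payoffs -5, 6, -1, -6 → best response CL.
No profile is a mutual best response for all players.

No pure-strategy Nash equilibrium.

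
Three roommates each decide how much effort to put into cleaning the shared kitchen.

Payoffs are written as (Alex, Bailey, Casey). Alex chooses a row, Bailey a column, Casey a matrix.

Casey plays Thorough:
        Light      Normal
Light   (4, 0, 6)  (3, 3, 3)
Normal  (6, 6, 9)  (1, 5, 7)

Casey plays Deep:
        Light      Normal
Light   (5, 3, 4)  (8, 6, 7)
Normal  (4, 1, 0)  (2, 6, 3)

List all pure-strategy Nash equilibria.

The pure Nash equilibria are (Light, Normal, Deep), (Normal, Light, Thorough).

(Light, Light, Thorough): Alex can switch to Normal (4 → 6). Not NE.
(Light, Light, Deep): Bailey can switch to Normal (3 → 6). Not NE.
(Light, Normal, Thorough): Casey can switch to Deep (3 → 7). Not NE.
(Light, Normal, Deep): Alex gets 8, best alternative 2; Bailey gets 6, best alternative 3; Casey gets 7, best alternative 3. No profitable deviation — NE.
(Normal, Light, Thorough): Alex gets 6, best alternative 4; Bailey gets 6, best alternative 5; Casey gets 9, best alternative 0. No profitable deviation — NE.
(Normal, Light, Deep): Alex can switch to Light (4 → 5). Not NE.
(Normal, Normal, Thorough): Alex can switch to Light (1 → 3). Not NE.
(Normal, Normal, Deep): Alex can switch to Light (2 → 8). Not NE.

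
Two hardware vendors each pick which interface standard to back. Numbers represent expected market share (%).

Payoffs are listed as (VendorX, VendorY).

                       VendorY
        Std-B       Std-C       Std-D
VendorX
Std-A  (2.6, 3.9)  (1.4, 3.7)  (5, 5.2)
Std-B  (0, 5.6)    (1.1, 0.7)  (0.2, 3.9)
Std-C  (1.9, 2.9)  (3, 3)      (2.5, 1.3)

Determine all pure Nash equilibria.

VendorX against Std-B: payoffs 2.6, 0, 1.9 → best response Std-A.
VendorX against Std-C: payoffs 1.4, 1.1, 3 → best response Std-C.
VendorX against Std-D: payoffs 5, 0.2, 2.5 → best response Std-A.
VendorY against Std-A: payoffs 3.9, 3.7, 5.2 → best response Std-D.
VendorY against Std-B: payoffs 5.6, 0.7, 3.9 → best response Std-B.
VendorY against Std-C: payoffs 2.9, 3, 1.3 → best response Std-C.
Mutual best responses: (Std-A, Std-D); (Std-C, Std-C).

The pure Nash equilibria are (Std-A, Std-D) and (Std-C, Std-C).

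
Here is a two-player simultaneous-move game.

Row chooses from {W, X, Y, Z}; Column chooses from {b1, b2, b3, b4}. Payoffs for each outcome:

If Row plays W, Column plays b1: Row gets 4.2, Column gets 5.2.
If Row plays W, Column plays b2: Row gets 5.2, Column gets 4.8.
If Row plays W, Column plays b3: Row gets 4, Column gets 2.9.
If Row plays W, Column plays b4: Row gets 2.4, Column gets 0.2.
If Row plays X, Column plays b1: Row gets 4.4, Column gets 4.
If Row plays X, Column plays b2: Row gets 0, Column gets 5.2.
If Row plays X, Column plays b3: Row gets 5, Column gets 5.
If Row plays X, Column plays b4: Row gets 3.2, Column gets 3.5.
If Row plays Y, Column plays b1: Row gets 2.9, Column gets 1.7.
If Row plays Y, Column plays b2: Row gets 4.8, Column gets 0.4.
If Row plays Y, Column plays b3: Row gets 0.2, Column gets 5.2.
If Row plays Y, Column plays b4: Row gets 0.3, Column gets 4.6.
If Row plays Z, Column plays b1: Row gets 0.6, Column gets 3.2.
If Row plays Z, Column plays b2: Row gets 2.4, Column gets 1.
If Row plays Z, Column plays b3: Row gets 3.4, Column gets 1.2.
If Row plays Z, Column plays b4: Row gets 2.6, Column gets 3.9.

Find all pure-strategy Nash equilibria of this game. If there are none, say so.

Row against b1: payoffs 4.2, 4.4, 2.9, 0.6 → best response X.
Row against b2: payoffs 5.2, 0, 4.8, 2.4 → best response W.
Row against b3: payoffs 4, 5, 0.2, 3.4 → best response X.
Row against b4: payoffs 2.4, 3.2, 0.3, 2.6 → best response X.
Column against W: payoffs 5.2, 4.8, 2.9, 0.2 → best response b1.
Column against X: payoffs 4, 5.2, 5, 3.5 → best response b2.
Column against Y: payoffs 1.7, 0.4, 5.2, 4.6 → best response b3.
Column against Z: payoffs 3.2, 1, 1.2, 3.9 → best response b4.
No profile is a mutual best response for all players.

No pure-strategy Nash equilibrium.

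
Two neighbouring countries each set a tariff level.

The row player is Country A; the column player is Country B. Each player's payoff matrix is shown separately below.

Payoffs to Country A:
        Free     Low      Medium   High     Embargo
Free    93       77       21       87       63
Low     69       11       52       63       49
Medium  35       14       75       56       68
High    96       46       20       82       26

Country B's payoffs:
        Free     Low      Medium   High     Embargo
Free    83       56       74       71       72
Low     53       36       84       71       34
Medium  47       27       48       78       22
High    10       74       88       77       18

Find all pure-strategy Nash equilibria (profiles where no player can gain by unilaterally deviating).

none

Country A against Free: payoffs 93, 69, 35, 96 → best response High.
Country A against Low: payoffs 77, 11, 14, 46 → best response Free.
Country A against Medium: payoffs 21, 52, 75, 20 → best response Medium.
Country A against High: payoffs 87, 63, 56, 82 → best response Free.
Country A against Embargo: payoffs 63, 49, 68, 26 → best response Medium.
Country B against Free: payoffs 83, 56, 74, 71, 72 → best response Free.
Country B against Low: payoffs 53, 36, 84, 71, 34 → best response Medium.
Country B against Medium: payoffs 47, 27, 48, 78, 22 → best response High.
Country B against High: payoffs 10, 74, 88, 77, 18 → best response Medium.
No profile is a mutual best response for all players.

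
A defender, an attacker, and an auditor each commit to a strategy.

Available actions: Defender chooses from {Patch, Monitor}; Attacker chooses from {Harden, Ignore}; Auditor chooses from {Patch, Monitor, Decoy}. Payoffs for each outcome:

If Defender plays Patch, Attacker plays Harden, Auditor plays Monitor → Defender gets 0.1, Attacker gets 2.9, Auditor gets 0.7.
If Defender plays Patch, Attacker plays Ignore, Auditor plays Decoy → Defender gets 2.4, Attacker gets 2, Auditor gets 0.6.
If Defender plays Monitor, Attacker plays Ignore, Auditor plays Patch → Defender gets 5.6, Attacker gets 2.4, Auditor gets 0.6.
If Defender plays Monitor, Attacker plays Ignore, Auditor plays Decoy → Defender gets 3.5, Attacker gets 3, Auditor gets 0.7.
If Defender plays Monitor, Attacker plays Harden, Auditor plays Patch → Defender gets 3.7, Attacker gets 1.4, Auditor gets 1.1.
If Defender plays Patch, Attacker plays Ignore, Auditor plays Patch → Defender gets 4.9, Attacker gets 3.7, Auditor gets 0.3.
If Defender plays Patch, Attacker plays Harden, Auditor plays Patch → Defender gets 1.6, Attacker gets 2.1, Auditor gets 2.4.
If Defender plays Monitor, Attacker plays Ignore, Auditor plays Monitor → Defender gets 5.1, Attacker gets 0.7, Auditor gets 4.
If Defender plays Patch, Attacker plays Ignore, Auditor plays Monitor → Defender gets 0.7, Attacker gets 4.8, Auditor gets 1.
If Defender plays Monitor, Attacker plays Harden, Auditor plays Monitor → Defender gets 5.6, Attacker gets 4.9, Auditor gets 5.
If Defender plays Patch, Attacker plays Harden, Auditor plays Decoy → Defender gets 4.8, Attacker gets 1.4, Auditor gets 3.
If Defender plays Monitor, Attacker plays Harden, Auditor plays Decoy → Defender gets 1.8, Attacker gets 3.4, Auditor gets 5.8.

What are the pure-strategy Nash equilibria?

Defender against (Harden, Patch): payoffs 1.6, 3.7 → best response Monitor.
Defender against (Harden, Monitor): payoffs 0.1, 5.6 → best response Monitor.
Defender against (Harden, Decoy): payoffs 4.8, 1.8 → best response Patch.
Defender against (Ignore, Patch): payoffs 4.9, 5.6 → best response Monitor.
Defender against (Ignore, Monitor): payoffs 0.7, 5.1 → best response Monitor.
Defender against (Ignore, Decoy): payoffs 2.4, 3.5 → best response Monitor.
Attacker against (Patch, Patch): payoffs 2.1, 3.7 → best response Ignore.
Attacker against (Patch, Monitor): payoffs 2.9, 4.8 → best response Ignore.
Attacker against (Patch, Decoy): payoffs 1.4, 2 → best response Ignore.
Attacker against (Monitor, Patch): payoffs 1.4, 2.4 → best response Ignore.
Attacker against (Monitor, Monitor): payoffs 4.9, 0.7 → best response Harden.
Attacker against (Monitor, Decoy): payoffs 3.4, 3 → best response Harden.
Auditor against (Patch, Harden): payoffs 2.4, 0.7, 3 → best response Decoy.
Auditor against (Patch, Ignore): payoffs 0.3, 1, 0.6 → best response Monitor.
Auditor against (Monitor, Harden): payoffs 1.1, 5, 5.8 → best response Decoy.
Auditor against (Monitor, Ignore): payoffs 0.6, 4, 0.7 → best response Monitor.
No profile is a mutual best response for all players.

none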